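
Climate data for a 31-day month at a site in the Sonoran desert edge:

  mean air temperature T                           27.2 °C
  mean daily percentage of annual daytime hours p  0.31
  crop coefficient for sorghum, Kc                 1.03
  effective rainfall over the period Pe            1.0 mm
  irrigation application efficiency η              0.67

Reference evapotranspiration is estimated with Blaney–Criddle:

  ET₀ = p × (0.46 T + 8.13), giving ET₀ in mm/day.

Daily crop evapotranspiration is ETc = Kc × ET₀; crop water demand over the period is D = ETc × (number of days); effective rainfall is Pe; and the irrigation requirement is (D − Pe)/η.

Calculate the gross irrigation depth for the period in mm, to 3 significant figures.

303 mm

ET₀ = 0.31 × (0.46 × 27.2 + 8.13) = 0.31 × 20.642 = 6.3990 mm/d
ETc = Kc × ET₀ = 1.03 × 6.3990 = 6.5910 mm/d
Crop demand D = ETc × 31 d = 6.5910 × 31 = 204.321 mm
D − Pe = 204.321 − 1.0 = 203.321 mm
Gross irrigation = 203.321 / 0.67 = 303.464 mm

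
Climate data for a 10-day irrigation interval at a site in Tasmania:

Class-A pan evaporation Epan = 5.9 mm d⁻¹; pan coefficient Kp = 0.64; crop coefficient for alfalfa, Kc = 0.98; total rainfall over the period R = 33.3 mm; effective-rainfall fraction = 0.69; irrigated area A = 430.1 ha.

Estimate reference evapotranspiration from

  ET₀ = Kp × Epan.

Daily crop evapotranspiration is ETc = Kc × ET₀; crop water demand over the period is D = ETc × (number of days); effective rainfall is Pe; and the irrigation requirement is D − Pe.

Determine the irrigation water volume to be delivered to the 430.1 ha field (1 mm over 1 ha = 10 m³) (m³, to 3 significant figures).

ET₀ = 0.64 × 5.9 = 3.7760 mm/d
ETc = Kc × ET₀ = 0.98 × 3.7760 = 3.7005 mm/d
Crop demand D = ETc × 10 d = 3.7005 × 10 = 37.005 mm
Pe = 0.69 × 33.3 = 22.977 mm
D − Pe = 37.005 − 22.977 = 14.028 mm
Volume = 14.028 mm × 430.1 ha × 10 = 60334.4 m³

60300 m³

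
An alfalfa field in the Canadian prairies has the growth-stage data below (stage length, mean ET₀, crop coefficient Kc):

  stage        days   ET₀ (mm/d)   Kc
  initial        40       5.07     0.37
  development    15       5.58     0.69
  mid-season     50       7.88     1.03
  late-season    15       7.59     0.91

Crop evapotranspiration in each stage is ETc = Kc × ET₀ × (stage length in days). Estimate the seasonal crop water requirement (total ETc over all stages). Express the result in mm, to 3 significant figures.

initial: 0.37 × 5.07 × 40 = 75.04 mm
development: 0.69 × 5.58 × 15 = 57.75 mm
mid-season: 1.03 × 7.88 × 50 = 405.82 mm
late-season: 0.91 × 7.59 × 15 = 103.60 mm
Seasonal total = 642.21 mm

642 mm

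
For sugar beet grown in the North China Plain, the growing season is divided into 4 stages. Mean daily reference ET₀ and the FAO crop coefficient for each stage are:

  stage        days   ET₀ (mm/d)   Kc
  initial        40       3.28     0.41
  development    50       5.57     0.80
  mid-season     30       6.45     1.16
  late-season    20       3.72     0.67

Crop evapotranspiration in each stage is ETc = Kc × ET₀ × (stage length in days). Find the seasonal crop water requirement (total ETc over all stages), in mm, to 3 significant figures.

551 mm

initial: 0.41 × 3.28 × 40 = 53.79 mm
development: 0.80 × 5.57 × 50 = 222.80 mm
mid-season: 1.16 × 6.45 × 30 = 224.46 mm
late-season: 0.67 × 3.72 × 20 = 49.85 mm
Seasonal total = 550.90 mm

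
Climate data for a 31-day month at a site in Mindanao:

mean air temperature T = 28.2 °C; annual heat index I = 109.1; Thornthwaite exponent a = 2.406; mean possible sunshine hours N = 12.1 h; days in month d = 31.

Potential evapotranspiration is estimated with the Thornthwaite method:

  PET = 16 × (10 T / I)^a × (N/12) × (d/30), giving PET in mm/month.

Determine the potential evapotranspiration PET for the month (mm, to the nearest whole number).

164 mm

10T/I = 10 × 28.2 / 109.1 = 2.5848
(10T/I)^a = 2.5848^2.406 = 9.8242
Uncorrected PET = 16 × 9.8242 = 157.187 mm
Correction = (N/12)(d/30) = (12.1/12)(31/30) = 1.0419
PET = 157.187 × 1.0419 = 163.773 mm/month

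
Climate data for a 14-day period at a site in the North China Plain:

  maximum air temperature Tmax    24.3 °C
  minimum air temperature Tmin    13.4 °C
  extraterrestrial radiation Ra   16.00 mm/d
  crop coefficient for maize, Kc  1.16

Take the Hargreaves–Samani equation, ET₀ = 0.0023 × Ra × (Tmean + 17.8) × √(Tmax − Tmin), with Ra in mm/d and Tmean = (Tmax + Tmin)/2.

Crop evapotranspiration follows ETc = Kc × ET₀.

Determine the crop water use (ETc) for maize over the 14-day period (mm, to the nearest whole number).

72 mm

Tmean = (24.3 + 13.4)/2 = 18.85 °C
ET₀ = 0.0023 × 16.00 × (18.85 + 17.8) × √10.9 = 0.0023 × 16.00 × 36.65 × 3.3015 = 4.4528 mm/d
ETc = Kc × ET₀ = 1.16 × 4.4528 = 5.1652 mm/d
Over 14 days: 5.1652 × 14 = 72.313 mm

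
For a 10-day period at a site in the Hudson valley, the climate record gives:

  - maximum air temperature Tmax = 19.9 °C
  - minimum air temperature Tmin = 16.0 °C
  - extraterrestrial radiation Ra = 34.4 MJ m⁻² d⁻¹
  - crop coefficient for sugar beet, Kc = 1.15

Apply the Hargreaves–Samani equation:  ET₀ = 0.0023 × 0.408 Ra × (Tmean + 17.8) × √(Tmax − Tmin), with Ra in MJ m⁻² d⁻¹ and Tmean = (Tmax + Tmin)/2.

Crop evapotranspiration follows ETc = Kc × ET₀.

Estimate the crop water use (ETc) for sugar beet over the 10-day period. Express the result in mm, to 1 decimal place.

Tmean = (19.9 + 16.0)/2 = 17.95 °C
0.408 Ra = 0.408 × 34.4 = 14.0352 mm/d equivalent
ET₀ = 0.0023 × 14.0352 × (17.95 + 17.8) × √3.9 = 0.0023 × 14.0352 × 35.75 × 1.9748 = 2.2790 mm/d
ETc = Kc × ET₀ = 1.15 × 2.2790 = 2.6209 mm/d
Over 10 days: 2.6209 × 10 = 26.209 mm

26.2 mm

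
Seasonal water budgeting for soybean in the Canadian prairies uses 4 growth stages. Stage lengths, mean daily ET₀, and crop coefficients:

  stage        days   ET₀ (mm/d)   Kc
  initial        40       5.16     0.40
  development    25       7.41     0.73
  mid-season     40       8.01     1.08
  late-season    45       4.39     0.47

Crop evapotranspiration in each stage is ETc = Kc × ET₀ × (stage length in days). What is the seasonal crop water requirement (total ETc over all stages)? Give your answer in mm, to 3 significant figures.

657 mm

initial: 0.40 × 5.16 × 40 = 82.56 mm
development: 0.73 × 7.41 × 25 = 135.23 mm
mid-season: 1.08 × 8.01 × 40 = 346.03 mm
late-season: 0.47 × 4.39 × 45 = 92.85 mm
Seasonal total = 656.67 mm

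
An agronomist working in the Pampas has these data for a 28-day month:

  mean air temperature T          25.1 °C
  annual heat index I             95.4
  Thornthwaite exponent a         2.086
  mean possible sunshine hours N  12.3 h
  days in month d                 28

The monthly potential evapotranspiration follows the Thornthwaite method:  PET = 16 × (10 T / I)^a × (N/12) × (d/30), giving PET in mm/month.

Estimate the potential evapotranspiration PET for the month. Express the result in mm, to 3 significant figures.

115 mm

10T/I = 10 × 25.1 / 95.4 = 2.6310
(10T/I)^a = 2.6310^2.086 = 7.5227
Uncorrected PET = 16 × 7.5227 = 120.363 mm
Correction = (N/12)(d/30) = (12.3/12)(28/30) = 0.9567
PET = 120.363 × 0.9567 = 115.151 mm/month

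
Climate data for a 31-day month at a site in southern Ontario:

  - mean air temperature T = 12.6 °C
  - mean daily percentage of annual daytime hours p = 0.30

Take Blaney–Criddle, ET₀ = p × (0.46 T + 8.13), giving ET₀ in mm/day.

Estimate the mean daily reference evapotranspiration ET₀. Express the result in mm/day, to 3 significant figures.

4.18 mm/day

ET₀ = 0.30 × (0.46 × 12.6 + 8.13) = 0.30 × 13.926 = 4.1778 mm/d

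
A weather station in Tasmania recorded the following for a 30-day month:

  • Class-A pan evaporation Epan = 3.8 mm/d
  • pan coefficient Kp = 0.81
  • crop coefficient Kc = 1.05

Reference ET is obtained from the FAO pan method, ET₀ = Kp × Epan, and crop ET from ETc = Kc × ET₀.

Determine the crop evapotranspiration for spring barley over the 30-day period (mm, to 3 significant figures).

ET₀ = 0.81 × 3.8 = 3.0780 mm/d
ETc = Kc × ET₀ = 1.05 × 3.0780 = 3.2319 mm/d
Over 30 days: 3.2319 × 30 = 96.957 mm

97.0 mm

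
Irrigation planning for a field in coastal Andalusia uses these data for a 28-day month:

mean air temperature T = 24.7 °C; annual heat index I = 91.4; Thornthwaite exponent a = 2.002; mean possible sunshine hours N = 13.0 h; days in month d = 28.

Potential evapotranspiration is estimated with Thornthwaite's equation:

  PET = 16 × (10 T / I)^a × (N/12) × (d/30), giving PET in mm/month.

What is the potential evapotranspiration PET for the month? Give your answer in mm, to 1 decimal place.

10T/I = 10 × 24.7 / 91.4 = 2.7024
(10T/I)^a = 2.7024^2.002 = 7.3175
Uncorrected PET = 16 × 7.3175 = 117.080 mm
Correction = (N/12)(d/30) = (13.0/12)(28/30) = 1.0111
PET = 117.080 × 1.0111 = 118.380 mm/month

118.4 mm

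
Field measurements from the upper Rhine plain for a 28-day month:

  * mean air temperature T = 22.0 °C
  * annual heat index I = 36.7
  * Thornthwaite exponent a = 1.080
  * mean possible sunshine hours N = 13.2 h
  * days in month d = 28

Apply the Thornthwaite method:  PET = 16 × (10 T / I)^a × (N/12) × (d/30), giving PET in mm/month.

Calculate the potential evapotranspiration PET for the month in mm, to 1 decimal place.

113.6 mm

10T/I = 10 × 22.0 / 36.7 = 5.9946
(10T/I)^a = 5.9946^1.080 = 6.9180
Uncorrected PET = 16 × 6.9180 = 110.688 mm
Correction = (N/12)(d/30) = (13.2/12)(28/30) = 1.0267
PET = 110.688 × 1.0267 = 113.643 mm/month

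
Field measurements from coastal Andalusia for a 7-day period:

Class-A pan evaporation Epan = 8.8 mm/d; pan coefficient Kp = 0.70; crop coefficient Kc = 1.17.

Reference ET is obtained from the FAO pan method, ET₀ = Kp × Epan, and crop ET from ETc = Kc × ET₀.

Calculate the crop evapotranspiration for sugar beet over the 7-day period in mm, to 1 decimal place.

ET₀ = 0.70 × 8.8 = 6.1600 mm/d
ETc = Kc × ET₀ = 1.17 × 6.1600 = 7.2072 mm/d
Over 7 days: 7.2072 × 7 = 50.450 mm

50.5 mm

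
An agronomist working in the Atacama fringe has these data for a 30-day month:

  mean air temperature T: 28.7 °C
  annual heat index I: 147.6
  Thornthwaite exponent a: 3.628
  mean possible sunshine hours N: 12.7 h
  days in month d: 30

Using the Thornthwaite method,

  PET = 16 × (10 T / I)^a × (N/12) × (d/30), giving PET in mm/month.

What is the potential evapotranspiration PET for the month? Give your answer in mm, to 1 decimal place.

189.0 mm

10T/I = 10 × 28.7 / 147.6 = 1.9444
(10T/I)^a = 1.9444^3.628 = 11.1613
Uncorrected PET = 16 × 11.1613 = 178.581 mm
Correction = (N/12)(d/30) = (12.7/12)(30/30) = 1.0583
PET = 178.581 × 1.0583 = 188.992 mm/month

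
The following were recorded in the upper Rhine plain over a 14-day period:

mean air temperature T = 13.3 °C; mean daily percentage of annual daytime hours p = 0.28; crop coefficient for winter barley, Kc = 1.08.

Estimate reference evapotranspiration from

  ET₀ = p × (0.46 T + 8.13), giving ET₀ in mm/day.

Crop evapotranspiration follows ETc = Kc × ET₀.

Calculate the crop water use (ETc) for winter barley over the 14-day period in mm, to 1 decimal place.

ET₀ = 0.28 × (0.46 × 13.3 + 8.13) = 0.28 × 14.248 = 3.9894 mm/d
ETc = Kc × ET₀ = 1.08 × 3.9894 = 4.3086 mm/d
Over 14 days: 4.3086 × 14 = 60.320 mm

60.3 mm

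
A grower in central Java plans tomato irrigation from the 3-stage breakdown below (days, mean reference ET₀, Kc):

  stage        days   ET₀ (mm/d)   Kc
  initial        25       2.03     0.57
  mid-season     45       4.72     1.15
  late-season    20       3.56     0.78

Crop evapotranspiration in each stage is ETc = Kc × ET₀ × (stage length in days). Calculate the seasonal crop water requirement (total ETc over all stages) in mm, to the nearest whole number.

329 mm

initial: 0.57 × 2.03 × 25 = 28.93 mm
mid-season: 1.15 × 4.72 × 45 = 244.26 mm
late-season: 0.78 × 3.56 × 20 = 55.54 mm
Seasonal total = 328.73 mm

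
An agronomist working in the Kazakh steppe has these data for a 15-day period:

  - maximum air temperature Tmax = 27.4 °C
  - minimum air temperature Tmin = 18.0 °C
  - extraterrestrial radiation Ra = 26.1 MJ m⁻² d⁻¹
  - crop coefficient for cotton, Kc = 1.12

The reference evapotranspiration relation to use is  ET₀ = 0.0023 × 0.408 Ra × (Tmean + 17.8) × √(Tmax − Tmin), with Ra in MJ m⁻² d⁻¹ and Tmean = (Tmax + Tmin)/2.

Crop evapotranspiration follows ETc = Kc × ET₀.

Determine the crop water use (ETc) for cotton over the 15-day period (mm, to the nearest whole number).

51 mm

Tmean = (27.4 + 18.0)/2 = 22.70 °C
0.408 Ra = 0.408 × 26.1 = 10.6488 mm/d equivalent
ET₀ = 0.0023 × 10.6488 × (22.70 + 17.8) × √9.4 = 0.0023 × 10.6488 × 40.50 × 3.0659 = 3.0412 mm/d
ETc = Kc × ET₀ = 1.12 × 3.0412 = 3.4061 mm/d
Over 15 days: 3.4061 × 15 = 51.092 mm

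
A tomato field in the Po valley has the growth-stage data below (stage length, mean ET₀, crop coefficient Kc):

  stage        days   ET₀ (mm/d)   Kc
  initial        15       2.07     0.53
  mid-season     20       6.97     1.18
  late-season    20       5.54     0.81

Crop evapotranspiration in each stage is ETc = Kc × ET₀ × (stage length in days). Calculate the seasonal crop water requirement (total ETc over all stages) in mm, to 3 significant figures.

271 mm

initial: 0.53 × 2.07 × 15 = 16.46 mm
mid-season: 1.18 × 6.97 × 20 = 164.49 mm
late-season: 0.81 × 5.54 × 20 = 89.75 mm
Seasonal total = 270.70 mm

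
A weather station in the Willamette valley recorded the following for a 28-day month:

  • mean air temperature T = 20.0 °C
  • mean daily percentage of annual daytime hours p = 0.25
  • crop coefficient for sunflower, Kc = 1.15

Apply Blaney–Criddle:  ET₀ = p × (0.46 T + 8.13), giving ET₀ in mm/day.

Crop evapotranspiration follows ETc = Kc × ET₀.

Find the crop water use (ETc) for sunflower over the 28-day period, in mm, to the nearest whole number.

ET₀ = 0.25 × (0.46 × 20.0 + 8.13) = 0.25 × 17.330 = 4.3325 mm/d
ETc = Kc × ET₀ = 1.15 × 4.3325 = 4.9824 mm/d
Over 28 days: 4.9824 × 28 = 139.507 mm

140 mm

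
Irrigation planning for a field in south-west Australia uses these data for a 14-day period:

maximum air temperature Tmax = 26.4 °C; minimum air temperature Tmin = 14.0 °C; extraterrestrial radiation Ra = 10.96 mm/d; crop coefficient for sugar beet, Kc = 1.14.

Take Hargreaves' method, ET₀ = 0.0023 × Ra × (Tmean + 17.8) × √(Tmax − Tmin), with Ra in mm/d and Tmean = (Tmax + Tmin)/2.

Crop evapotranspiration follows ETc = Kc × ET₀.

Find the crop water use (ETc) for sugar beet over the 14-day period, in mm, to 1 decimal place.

53.8 mm

Tmean = (26.4 + 14.0)/2 = 20.20 °C
ET₀ = 0.0023 × 10.96 × (20.20 + 17.8) × √12.4 = 0.0023 × 10.96 × 38.00 × 3.5214 = 3.3732 mm/d
ETc = Kc × ET₀ = 1.14 × 3.3732 = 3.8454 mm/d
Over 14 days: 3.8454 × 14 = 53.836 mm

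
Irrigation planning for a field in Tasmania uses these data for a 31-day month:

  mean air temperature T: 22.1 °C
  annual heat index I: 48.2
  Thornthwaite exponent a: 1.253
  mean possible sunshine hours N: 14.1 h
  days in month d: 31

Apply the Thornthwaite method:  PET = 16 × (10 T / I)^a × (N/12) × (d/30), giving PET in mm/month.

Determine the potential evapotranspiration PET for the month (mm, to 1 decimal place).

10T/I = 10 × 22.1 / 48.2 = 4.5851
(10T/I)^a = 4.5851^1.253 = 6.7402
Uncorrected PET = 16 × 6.7402 = 107.843 mm
Correction = (N/12)(d/30) = (14.1/12)(31/30) = 1.2142
PET = 107.843 × 1.2142 = 130.943 mm/month

130.9 mm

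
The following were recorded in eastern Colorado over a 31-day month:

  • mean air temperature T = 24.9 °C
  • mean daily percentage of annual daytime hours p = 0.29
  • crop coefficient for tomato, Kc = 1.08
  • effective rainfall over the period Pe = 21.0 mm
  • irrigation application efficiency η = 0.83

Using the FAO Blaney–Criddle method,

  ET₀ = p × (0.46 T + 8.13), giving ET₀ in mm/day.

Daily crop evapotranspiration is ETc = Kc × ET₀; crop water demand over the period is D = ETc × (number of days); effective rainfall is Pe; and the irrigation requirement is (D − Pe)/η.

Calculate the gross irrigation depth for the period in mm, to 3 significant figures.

ET₀ = 0.29 × (0.46 × 24.9 + 8.13) = 0.29 × 19.584 = 5.6794 mm/d
ETc = Kc × ET₀ = 1.08 × 5.6794 = 6.1338 mm/d
Crop demand D = ETc × 31 d = 6.1338 × 31 = 190.148 mm
D − Pe = 190.148 − 21.0 = 169.148 mm
Gross irrigation = 169.148 / 0.83 = 203.793 mm

204 mm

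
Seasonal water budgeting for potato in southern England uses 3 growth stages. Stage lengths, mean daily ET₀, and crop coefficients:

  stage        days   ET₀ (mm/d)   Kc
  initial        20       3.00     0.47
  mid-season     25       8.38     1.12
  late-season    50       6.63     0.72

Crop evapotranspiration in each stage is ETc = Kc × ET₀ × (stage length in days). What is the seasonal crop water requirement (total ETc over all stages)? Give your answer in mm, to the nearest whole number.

initial: 0.47 × 3.00 × 20 = 28.20 mm
mid-season: 1.12 × 8.38 × 25 = 234.64 mm
late-season: 0.72 × 6.63 × 50 = 238.68 mm
Seasonal total = 501.52 mm

502 mm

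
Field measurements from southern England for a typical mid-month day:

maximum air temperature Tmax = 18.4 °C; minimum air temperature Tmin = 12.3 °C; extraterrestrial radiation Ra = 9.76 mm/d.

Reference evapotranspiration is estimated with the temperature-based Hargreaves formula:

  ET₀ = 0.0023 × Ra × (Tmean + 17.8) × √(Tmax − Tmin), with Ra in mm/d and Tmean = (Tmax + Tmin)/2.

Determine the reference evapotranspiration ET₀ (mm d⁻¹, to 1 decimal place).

1.8 mm d⁻¹

Tmean = (18.4 + 12.3)/2 = 15.35 °C
ET₀ = 0.0023 × 9.76 × (15.35 + 17.8) × √6.1 = 0.0023 × 9.76 × 33.15 × 2.4698 = 1.8379 mm/d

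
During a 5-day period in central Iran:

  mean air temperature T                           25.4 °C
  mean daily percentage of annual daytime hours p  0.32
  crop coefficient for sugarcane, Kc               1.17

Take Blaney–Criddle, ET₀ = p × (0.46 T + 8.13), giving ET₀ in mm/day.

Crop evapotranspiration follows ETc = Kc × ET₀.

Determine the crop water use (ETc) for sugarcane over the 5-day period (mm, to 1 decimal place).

ET₀ = 0.32 × (0.46 × 25.4 + 8.13) = 0.32 × 19.814 = 6.3405 mm/d
ETc = Kc × ET₀ = 1.17 × 6.3405 = 7.4184 mm/d
Over 5 days: 7.4184 × 5 = 37.092 mm

37.1 mm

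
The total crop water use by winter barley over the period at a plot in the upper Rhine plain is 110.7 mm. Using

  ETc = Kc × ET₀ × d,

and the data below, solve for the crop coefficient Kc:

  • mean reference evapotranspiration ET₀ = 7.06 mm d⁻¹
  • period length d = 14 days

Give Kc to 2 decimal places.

ETc = Kc × ET₀ × d  ⇒  Kc = ETc / (ET₀ × d)
Kc = 110.7 / (7.06 × 14) = 110.7 / 98.84 = 1.1200

1.12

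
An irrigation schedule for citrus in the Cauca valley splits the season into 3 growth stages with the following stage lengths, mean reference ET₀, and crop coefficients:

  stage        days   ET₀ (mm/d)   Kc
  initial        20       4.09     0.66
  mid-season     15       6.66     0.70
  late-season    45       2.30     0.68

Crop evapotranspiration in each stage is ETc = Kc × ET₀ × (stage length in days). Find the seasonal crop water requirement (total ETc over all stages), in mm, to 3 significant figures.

initial: 0.66 × 4.09 × 20 = 53.99 mm
mid-season: 0.70 × 6.66 × 15 = 69.93 mm
late-season: 0.68 × 2.30 × 45 = 70.38 mm
Seasonal total = 194.30 mm

194 mm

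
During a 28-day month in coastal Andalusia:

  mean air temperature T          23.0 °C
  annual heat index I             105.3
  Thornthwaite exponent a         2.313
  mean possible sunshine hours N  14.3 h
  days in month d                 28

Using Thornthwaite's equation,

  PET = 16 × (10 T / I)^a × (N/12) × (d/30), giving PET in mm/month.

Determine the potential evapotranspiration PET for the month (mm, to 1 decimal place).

108.4 mm

10T/I = 10 × 23.0 / 105.3 = 2.1842
(10T/I)^a = 2.1842^2.313 = 6.0923
Uncorrected PET = 16 × 6.0923 = 97.477 mm
Correction = (N/12)(d/30) = (14.3/12)(28/30) = 1.1122
PET = 97.477 × 1.1122 = 108.414 mm/month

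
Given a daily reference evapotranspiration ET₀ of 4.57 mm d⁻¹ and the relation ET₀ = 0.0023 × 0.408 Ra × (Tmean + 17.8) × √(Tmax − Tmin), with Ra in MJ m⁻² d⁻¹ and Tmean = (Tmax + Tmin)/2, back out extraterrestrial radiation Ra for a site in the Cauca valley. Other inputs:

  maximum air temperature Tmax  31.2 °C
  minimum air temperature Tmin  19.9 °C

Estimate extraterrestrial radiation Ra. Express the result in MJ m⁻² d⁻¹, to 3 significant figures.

33.4 MJ m⁻² d⁻¹

Tmean = (31.2+19.9)/2 = 25.55 °C; ΔT = 11.3
Ra = ET₀ / [0.0023 × 0.408 × (Tmean+17.8) × √ΔT]
   = 4.57 / (0.0023 × 0.408 × 43.35 × 3.3615) = 33.420 MJ m⁻² d⁻¹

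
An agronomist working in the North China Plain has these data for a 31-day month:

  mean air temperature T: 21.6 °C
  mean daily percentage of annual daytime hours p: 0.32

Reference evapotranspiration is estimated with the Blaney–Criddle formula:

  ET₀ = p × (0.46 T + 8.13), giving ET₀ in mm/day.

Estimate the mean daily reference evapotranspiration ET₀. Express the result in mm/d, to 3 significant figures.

ET₀ = 0.32 × (0.46 × 21.6 + 8.13) = 0.32 × 18.066 = 5.7811 mm/d

5.78 mm/d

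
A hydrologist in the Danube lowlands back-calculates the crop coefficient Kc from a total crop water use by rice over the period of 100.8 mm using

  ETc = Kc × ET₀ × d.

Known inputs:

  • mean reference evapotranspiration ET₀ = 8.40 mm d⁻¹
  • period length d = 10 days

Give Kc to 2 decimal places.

ETc = Kc × ET₀ × d  ⇒  Kc = ETc / (ET₀ × d)
Kc = 100.8 / (8.40 × 10) = 100.8 / 84.00 = 1.2000

1.20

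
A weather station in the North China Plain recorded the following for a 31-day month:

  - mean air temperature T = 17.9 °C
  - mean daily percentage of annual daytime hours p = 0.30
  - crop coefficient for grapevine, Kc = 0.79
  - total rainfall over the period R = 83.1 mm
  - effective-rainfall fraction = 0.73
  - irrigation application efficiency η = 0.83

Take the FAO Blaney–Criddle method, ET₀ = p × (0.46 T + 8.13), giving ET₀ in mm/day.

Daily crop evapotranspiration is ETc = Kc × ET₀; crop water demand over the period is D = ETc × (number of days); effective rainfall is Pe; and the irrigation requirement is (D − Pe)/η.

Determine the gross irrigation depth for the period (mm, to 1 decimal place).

ET₀ = 0.30 × (0.46 × 17.9 + 8.13) = 0.30 × 16.364 = 4.9092 mm/d
ETc = Kc × ET₀ = 0.79 × 4.9092 = 3.8783 mm/d
Crop demand D = ETc × 31 d = 3.8783 × 31 = 120.227 mm
Pe = 0.73 × 83.1 = 60.663 mm
D − Pe = 120.227 − 60.663 = 59.564 mm
Gross irrigation = 59.564 / 0.83 = 71.764 mm

71.8 mm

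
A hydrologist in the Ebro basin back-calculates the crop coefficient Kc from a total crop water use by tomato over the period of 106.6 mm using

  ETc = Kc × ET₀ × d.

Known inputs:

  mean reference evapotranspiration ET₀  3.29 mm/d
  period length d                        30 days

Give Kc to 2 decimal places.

1.08

ETc = Kc × ET₀ × d  ⇒  Kc = ETc / (ET₀ × d)
Kc = 106.6 / (3.29 × 30) = 106.6 / 98.70 = 1.0800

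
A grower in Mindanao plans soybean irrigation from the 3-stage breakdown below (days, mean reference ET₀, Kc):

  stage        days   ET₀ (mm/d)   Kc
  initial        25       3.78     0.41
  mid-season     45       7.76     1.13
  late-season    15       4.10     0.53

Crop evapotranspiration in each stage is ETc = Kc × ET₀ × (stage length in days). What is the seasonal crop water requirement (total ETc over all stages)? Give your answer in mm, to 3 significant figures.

466 mm

initial: 0.41 × 3.78 × 25 = 38.75 mm
mid-season: 1.13 × 7.76 × 45 = 394.60 mm
late-season: 0.53 × 4.10 × 15 = 32.60 mm
Seasonal total = 465.95 mm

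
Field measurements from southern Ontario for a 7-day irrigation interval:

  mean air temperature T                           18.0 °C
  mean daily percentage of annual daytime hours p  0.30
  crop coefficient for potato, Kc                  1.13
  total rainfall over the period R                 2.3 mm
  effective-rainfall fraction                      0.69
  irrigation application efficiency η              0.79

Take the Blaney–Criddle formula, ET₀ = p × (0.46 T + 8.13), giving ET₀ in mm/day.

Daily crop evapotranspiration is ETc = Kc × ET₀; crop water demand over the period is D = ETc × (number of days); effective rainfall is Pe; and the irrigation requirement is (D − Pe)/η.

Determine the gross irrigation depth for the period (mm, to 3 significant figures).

47.3 mm

ET₀ = 0.30 × (0.46 × 18.0 + 8.13) = 0.30 × 16.410 = 4.9230 mm/d
ETc = Kc × ET₀ = 1.13 × 4.9230 = 5.5630 mm/d
Crop demand D = ETc × 7 d = 5.5630 × 7 = 38.941 mm
Pe = 0.69 × 2.3 = 1.587 mm
D − Pe = 38.941 − 1.587 = 37.354 mm
Gross irrigation = 37.354 / 0.79 = 47.284 mm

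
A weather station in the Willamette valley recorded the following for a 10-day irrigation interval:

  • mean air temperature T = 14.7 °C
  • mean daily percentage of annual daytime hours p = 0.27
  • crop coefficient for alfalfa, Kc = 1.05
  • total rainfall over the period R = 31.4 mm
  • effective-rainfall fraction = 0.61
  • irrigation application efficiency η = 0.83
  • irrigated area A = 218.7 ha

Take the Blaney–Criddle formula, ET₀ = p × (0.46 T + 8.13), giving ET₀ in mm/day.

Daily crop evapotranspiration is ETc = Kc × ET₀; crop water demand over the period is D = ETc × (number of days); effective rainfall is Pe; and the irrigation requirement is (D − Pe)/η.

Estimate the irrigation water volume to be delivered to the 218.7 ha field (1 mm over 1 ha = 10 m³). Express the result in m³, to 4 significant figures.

60770 m³

ET₀ = 0.27 × (0.46 × 14.7 + 8.13) = 0.27 × 14.892 = 4.0208 mm/d
ETc = Kc × ET₀ = 1.05 × 4.0208 = 4.2218 mm/d
Crop demand D = ETc × 10 d = 4.2218 × 10 = 42.218 mm
Pe = 0.61 × 31.4 = 19.154 mm
D − Pe = 42.218 − 19.154 = 23.064 mm
Gross irrigation = 23.064 / 0.83 = 27.788 mm
Volume = 27.788 mm × 218.7 ha × 10 = 60772.4 m³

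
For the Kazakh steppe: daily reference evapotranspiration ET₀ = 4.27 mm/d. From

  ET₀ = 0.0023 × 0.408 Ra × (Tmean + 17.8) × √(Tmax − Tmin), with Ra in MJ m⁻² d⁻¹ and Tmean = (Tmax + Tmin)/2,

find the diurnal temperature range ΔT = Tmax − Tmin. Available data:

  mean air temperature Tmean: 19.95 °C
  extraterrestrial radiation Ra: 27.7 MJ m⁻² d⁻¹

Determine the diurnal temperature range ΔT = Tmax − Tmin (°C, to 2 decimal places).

√ΔT = ET₀ / [0.0023 × 0.408 × Ra × (Tmean+17.8)] = 4.27 / (0.0023 × 11.3016 × 37.75) = 4.3515
ΔT = 4.3515² = 18.936 °C

18.94 °C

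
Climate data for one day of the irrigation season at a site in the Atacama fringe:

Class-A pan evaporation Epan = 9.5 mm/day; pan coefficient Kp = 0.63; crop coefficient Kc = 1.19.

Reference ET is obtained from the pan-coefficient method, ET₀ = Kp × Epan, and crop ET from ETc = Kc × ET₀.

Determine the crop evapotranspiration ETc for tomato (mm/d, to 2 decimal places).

7.12 mm/d

ET₀ = 0.63 × 9.5 = 5.9850 mm/d
ETc = Kc × ET₀ = 1.19 × 5.9850 = 7.1222 mm/d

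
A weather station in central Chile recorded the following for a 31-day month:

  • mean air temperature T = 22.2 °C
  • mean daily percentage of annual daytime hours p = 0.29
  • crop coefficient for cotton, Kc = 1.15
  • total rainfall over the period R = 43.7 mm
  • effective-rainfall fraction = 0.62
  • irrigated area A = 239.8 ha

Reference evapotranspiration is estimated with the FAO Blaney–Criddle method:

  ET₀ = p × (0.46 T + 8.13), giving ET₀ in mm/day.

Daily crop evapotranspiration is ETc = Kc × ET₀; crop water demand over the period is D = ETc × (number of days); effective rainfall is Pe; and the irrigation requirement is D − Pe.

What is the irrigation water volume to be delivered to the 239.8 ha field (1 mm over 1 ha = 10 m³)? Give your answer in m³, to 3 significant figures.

ET₀ = 0.29 × (0.46 × 22.2 + 8.13) = 0.29 × 18.342 = 5.3192 mm/d
ETc = Kc × ET₀ = 1.15 × 5.3192 = 6.1171 mm/d
Crop demand D = ETc × 31 d = 6.1171 × 31 = 189.630 mm
Pe = 0.62 × 43.7 = 27.094 mm
D − Pe = 189.630 − 27.094 = 162.536 mm
Volume = 162.536 mm × 239.8 ha × 10 = 389761.3 m³

390000 m³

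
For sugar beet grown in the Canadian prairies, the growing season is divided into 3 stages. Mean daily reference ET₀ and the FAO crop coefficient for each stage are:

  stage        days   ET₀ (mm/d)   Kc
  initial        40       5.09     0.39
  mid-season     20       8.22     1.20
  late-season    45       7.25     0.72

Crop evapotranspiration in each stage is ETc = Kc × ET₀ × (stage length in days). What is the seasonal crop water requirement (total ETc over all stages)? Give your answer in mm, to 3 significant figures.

initial: 0.39 × 5.09 × 40 = 79.40 mm
mid-season: 1.20 × 8.22 × 20 = 197.28 mm
late-season: 0.72 × 7.25 × 45 = 234.90 mm
Seasonal total = 511.58 mm

512 mm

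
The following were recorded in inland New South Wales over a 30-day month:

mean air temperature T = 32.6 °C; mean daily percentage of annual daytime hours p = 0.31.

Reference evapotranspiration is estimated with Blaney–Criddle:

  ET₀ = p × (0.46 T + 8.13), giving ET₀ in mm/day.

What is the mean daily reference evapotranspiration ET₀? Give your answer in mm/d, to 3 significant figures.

7.17 mm/d

ET₀ = 0.31 × (0.46 × 32.6 + 8.13) = 0.31 × 23.126 = 7.1691 mm/d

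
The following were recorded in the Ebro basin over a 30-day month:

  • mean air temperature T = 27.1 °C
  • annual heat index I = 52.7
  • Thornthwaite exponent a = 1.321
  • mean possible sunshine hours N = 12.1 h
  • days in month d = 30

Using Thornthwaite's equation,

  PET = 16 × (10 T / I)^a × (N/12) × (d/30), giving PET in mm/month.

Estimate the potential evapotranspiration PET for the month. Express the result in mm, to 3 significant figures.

10T/I = 10 × 27.1 / 52.7 = 5.1423
(10T/I)^a = 5.1423^1.321 = 8.6984
Uncorrected PET = 16 × 8.6984 = 139.174 mm
Correction = (N/12)(d/30) = (12.1/12)(30/30) = 1.0083
PET = 139.174 × 1.0083 = 140.329 mm/month

140 mm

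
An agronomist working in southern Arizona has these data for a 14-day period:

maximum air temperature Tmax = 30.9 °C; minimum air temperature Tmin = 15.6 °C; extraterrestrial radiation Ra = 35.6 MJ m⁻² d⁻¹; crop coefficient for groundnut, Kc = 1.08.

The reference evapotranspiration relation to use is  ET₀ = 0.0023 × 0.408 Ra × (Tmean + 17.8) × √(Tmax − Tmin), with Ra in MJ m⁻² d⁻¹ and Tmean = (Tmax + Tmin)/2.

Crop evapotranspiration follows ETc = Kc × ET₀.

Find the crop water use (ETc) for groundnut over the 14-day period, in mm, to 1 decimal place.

Tmean = (30.9 + 15.6)/2 = 23.25 °C
0.408 Ra = 0.408 × 35.6 = 14.5248 mm/d equivalent
ET₀ = 0.0023 × 14.5248 × (23.25 + 17.8) × √15.3 = 0.0023 × 14.5248 × 41.05 × 3.9115 = 5.3641 mm/d
ETc = Kc × ET₀ = 1.08 × 5.3641 = 5.7932 mm/d
Over 14 days: 5.7932 × 14 = 81.105 mm

81.1 mm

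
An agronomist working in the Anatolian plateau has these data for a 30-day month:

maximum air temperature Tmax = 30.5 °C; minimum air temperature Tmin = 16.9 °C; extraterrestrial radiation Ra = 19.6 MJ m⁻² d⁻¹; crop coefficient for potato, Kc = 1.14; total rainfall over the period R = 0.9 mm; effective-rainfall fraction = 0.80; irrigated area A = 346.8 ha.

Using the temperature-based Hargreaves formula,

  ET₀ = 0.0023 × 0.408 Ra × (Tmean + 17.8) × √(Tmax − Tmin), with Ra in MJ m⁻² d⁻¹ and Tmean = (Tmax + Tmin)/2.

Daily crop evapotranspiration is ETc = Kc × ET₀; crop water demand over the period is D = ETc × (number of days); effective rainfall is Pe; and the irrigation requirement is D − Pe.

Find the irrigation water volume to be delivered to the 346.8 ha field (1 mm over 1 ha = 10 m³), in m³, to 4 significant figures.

Tmean = (30.5 + 16.9)/2 = 23.70 °C
0.408 Ra = 0.408 × 19.6 = 7.9968 mm/d equivalent
ET₀ = 0.0023 × 7.9968 × (23.70 + 17.8) × √13.6 = 0.0023 × 7.9968 × 41.50 × 3.6878 = 2.8149 mm/d
ETc = Kc × ET₀ = 1.14 × 2.8149 = 3.2090 mm/d
Crop demand D = ETc × 30 d = 3.2090 × 30 = 96.270 mm
Pe = 0.80 × 0.9 = 0.720 mm
D − Pe = 96.270 − 0.720 = 95.550 mm
Volume = 95.550 mm × 346.8 ha × 10 = 331367.4 m³

331400 m³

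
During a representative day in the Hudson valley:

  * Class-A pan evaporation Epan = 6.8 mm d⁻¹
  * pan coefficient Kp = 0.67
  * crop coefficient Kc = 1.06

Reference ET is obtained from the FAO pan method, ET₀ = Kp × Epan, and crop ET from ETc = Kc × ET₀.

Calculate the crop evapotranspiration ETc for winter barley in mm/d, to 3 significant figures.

4.83 mm/d

ET₀ = 0.67 × 6.8 = 4.5560 mm/d
ETc = Kc × ET₀ = 1.06 × 4.5560 = 4.8294 mm/d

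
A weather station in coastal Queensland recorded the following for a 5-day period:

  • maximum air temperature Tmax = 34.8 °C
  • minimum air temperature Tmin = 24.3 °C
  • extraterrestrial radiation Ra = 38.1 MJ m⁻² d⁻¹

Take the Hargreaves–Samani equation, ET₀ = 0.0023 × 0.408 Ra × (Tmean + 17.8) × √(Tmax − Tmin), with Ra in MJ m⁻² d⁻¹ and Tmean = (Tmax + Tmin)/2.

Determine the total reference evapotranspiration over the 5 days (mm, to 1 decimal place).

27.4 mm

Tmean = (34.8 + 24.3)/2 = 29.55 °C
0.408 Ra = 0.408 × 38.1 = 15.5448 mm/d equivalent
ET₀ = 0.0023 × 15.5448 × (29.55 + 17.8) × √10.5 = 0.0023 × 15.5448 × 47.35 × 3.2404 = 5.4857 mm/d
Over 5 days: 5.4857 × 5 = 27.429 mm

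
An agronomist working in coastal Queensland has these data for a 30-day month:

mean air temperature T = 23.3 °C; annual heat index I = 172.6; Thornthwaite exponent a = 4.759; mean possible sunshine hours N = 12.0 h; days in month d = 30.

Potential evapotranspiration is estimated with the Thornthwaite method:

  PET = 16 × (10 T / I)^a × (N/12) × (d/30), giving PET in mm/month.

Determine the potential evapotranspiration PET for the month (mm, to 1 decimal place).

66.7 mm

10T/I = 10 × 23.3 / 172.6 = 1.3499
(10T/I)^a = 1.3499^4.759 = 4.1697
Uncorrected PET = 16 × 4.1697 = 66.715 mm
Correction = (N/12)(d/30) = (12.0/12)(30/30) = 1.0000
PET = 66.715 × 1.0000 = 66.715 mm/month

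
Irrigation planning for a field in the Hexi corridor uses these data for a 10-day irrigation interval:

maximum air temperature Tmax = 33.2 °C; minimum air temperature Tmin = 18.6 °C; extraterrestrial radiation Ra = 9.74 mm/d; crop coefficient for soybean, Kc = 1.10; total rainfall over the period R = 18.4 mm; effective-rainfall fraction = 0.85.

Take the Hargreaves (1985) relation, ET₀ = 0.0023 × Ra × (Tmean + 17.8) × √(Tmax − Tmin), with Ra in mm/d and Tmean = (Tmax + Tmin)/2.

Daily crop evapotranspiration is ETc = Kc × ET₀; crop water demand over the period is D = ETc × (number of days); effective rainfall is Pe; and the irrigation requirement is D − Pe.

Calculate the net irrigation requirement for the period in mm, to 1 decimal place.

25.5 mm

Tmean = (33.2 + 18.6)/2 = 25.90 °C
ET₀ = 0.0023 × 9.74 × (25.90 + 17.8) × √14.6 = 0.0023 × 9.74 × 43.70 × 3.8210 = 3.7406 mm/d
ETc = Kc × ET₀ = 1.10 × 3.7406 = 4.1147 mm/d
Crop demand D = ETc × 10 d = 4.1147 × 10 = 41.147 mm
Pe = 0.85 × 18.4 = 15.640 mm
D − Pe = 41.147 − 15.640 = 25.507 mm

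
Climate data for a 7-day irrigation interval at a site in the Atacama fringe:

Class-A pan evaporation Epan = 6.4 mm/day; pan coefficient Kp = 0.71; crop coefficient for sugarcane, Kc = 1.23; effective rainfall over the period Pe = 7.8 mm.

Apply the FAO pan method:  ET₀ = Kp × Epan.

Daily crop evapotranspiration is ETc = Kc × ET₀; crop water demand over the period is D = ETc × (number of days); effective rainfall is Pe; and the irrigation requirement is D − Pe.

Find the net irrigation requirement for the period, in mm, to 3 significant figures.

31.3 mm

ET₀ = 0.71 × 6.4 = 4.5440 mm/d
ETc = Kc × ET₀ = 1.23 × 4.5440 = 5.5891 mm/d
Crop demand D = ETc × 7 d = 5.5891 × 7 = 39.124 mm
D − Pe = 39.124 − 7.8 = 31.324 mm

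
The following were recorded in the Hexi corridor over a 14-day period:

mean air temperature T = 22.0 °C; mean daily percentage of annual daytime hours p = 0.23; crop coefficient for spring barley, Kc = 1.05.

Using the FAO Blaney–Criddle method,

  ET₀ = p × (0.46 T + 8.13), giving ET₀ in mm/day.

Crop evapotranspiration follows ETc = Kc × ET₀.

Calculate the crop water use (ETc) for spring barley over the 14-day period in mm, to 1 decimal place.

61.7 mm

ET₀ = 0.23 × (0.46 × 22.0 + 8.13) = 0.23 × 18.250 = 4.1975 mm/d
ETc = Kc × ET₀ = 1.05 × 4.1975 = 4.4074 mm/d
Over 14 days: 4.4074 × 14 = 61.704 mm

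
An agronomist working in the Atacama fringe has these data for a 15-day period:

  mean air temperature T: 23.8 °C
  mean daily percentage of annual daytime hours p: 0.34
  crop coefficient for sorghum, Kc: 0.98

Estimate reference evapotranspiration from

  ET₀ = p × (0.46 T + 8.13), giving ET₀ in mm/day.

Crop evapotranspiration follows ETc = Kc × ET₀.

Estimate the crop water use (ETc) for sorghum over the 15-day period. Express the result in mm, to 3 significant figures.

95.4 mm

ET₀ = 0.34 × (0.46 × 23.8 + 8.13) = 0.34 × 19.078 = 6.4865 mm/d
ETc = Kc × ET₀ = 0.98 × 6.4865 = 6.3568 mm/d
Over 15 days: 6.3568 × 15 = 95.352 mm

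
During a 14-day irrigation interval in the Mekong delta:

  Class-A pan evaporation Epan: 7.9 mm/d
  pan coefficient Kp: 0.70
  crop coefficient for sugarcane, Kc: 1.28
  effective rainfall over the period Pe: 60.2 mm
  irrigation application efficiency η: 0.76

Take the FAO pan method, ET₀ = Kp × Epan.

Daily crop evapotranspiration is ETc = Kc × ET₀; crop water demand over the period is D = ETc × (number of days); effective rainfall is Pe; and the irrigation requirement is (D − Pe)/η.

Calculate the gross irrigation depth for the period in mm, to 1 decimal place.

51.2 mm

ET₀ = 0.70 × 7.9 = 5.5300 mm/d
ETc = Kc × ET₀ = 1.28 × 5.5300 = 7.0784 mm/d
Crop demand D = ETc × 14 d = 7.0784 × 14 = 99.098 mm
D − Pe = 99.098 − 60.2 = 38.898 mm
Gross irrigation = 38.898 / 0.76 = 51.182 mm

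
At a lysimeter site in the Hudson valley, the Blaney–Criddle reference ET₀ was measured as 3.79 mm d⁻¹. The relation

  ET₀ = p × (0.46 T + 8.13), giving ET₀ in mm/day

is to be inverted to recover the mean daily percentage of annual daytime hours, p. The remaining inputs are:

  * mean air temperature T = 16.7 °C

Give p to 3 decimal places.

p = ET₀ / (0.46 T + 8.13) = 3.79 / (0.46 × 16.7 + 8.13) = 3.79 / 15.812 = 0.2397

0.240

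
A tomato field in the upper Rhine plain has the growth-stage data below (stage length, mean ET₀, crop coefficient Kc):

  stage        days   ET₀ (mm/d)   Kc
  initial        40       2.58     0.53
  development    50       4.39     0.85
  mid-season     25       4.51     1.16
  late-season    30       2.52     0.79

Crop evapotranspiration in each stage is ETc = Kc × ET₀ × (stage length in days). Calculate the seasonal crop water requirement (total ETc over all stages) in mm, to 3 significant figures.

initial: 0.53 × 2.58 × 40 = 54.70 mm
development: 0.85 × 4.39 × 50 = 186.58 mm
mid-season: 1.16 × 4.51 × 25 = 130.79 mm
late-season: 0.79 × 2.52 × 30 = 59.72 mm
Seasonal total = 431.79 mm

432 mm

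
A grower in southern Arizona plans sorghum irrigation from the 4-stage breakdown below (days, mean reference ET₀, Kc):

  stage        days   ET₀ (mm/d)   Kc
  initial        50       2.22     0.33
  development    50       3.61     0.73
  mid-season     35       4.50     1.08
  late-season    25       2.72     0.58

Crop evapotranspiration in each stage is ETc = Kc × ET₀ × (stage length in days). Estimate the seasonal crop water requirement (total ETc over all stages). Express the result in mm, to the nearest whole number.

initial: 0.33 × 2.22 × 50 = 36.63 mm
development: 0.73 × 3.61 × 50 = 131.77 mm
mid-season: 1.08 × 4.50 × 35 = 170.10 mm
late-season: 0.58 × 2.72 × 25 = 39.44 mm
Seasonal total = 377.94 mm

378 mm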